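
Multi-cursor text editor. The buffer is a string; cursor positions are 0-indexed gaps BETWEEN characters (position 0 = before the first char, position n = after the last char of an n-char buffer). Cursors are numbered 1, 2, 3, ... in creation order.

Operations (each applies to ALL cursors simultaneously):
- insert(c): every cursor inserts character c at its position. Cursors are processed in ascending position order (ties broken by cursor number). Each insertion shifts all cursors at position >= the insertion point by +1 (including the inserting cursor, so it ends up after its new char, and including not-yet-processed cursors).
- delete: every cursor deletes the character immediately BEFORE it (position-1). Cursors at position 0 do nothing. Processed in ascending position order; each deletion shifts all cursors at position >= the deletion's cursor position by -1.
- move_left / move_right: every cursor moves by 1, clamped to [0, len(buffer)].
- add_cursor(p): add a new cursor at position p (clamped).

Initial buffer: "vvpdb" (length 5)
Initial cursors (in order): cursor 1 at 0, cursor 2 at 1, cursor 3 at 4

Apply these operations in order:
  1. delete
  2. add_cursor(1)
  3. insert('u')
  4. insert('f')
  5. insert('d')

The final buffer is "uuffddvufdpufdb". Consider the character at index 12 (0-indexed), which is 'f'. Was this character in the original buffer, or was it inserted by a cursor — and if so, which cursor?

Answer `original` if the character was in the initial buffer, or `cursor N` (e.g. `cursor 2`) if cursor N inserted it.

Answer: cursor 3

Derivation:
After op 1 (delete): buffer="vpb" (len 3), cursors c1@0 c2@0 c3@2, authorship ...
After op 2 (add_cursor(1)): buffer="vpb" (len 3), cursors c1@0 c2@0 c4@1 c3@2, authorship ...
After op 3 (insert('u')): buffer="uuvupub" (len 7), cursors c1@2 c2@2 c4@4 c3@6, authorship 12.4.3.
After op 4 (insert('f')): buffer="uuffvufpufb" (len 11), cursors c1@4 c2@4 c4@7 c3@10, authorship 1212.44.33.
After op 5 (insert('d')): buffer="uuffddvufdpufdb" (len 15), cursors c1@6 c2@6 c4@10 c3@14, authorship 121212.444.333.
Authorship (.=original, N=cursor N): 1 2 1 2 1 2 . 4 4 4 . 3 3 3 .
Index 12: author = 3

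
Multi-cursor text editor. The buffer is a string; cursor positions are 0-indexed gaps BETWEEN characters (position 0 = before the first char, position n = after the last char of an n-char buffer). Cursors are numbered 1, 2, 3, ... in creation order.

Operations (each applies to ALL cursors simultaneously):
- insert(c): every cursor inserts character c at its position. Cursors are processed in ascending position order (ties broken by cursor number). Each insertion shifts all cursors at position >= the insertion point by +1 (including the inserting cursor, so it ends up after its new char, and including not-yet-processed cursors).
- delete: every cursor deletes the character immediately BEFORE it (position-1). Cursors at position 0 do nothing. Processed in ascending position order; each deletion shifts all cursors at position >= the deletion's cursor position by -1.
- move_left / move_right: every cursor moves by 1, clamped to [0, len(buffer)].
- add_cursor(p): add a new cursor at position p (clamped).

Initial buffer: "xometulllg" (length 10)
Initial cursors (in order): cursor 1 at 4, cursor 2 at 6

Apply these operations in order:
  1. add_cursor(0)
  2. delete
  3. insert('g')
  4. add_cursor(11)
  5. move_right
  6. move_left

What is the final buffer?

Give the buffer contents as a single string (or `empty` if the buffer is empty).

After op 1 (add_cursor(0)): buffer="xometulllg" (len 10), cursors c3@0 c1@4 c2@6, authorship ..........
After op 2 (delete): buffer="xomtlllg" (len 8), cursors c3@0 c1@3 c2@4, authorship ........
After op 3 (insert('g')): buffer="gxomgtglllg" (len 11), cursors c3@1 c1@5 c2@7, authorship 3...1.2....
After op 4 (add_cursor(11)): buffer="gxomgtglllg" (len 11), cursors c3@1 c1@5 c2@7 c4@11, authorship 3...1.2....
After op 5 (move_right): buffer="gxomgtglllg" (len 11), cursors c3@2 c1@6 c2@8 c4@11, authorship 3...1.2....
After op 6 (move_left): buffer="gxomgtglllg" (len 11), cursors c3@1 c1@5 c2@7 c4@10, authorship 3...1.2....

Answer: gxomgtglllg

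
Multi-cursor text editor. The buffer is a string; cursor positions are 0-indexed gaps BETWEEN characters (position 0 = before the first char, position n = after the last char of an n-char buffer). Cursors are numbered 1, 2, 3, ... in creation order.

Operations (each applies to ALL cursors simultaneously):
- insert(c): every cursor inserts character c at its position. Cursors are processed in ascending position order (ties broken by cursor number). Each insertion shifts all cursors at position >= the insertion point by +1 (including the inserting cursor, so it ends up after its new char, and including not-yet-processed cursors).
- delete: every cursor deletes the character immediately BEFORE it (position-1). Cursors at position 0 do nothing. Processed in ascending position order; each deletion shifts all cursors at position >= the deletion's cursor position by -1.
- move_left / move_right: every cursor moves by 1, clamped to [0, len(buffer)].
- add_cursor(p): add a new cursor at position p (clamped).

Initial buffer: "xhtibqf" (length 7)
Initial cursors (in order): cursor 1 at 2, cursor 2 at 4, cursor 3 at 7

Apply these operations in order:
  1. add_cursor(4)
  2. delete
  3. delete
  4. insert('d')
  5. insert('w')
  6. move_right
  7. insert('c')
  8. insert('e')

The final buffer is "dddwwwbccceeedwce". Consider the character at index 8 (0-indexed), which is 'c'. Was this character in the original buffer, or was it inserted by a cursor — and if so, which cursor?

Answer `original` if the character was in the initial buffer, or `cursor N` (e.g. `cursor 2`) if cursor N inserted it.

After op 1 (add_cursor(4)): buffer="xhtibqf" (len 7), cursors c1@2 c2@4 c4@4 c3@7, authorship .......
After op 2 (delete): buffer="xbq" (len 3), cursors c1@1 c2@1 c4@1 c3@3, authorship ...
After op 3 (delete): buffer="b" (len 1), cursors c1@0 c2@0 c4@0 c3@1, authorship .
After op 4 (insert('d')): buffer="dddbd" (len 5), cursors c1@3 c2@3 c4@3 c3@5, authorship 124.3
After op 5 (insert('w')): buffer="dddwwwbdw" (len 9), cursors c1@6 c2@6 c4@6 c3@9, authorship 124124.33
After op 6 (move_right): buffer="dddwwwbdw" (len 9), cursors c1@7 c2@7 c4@7 c3@9, authorship 124124.33
After op 7 (insert('c')): buffer="dddwwwbcccdwc" (len 13), cursors c1@10 c2@10 c4@10 c3@13, authorship 124124.124333
After op 8 (insert('e')): buffer="dddwwwbccceeedwce" (len 17), cursors c1@13 c2@13 c4@13 c3@17, authorship 124124.1241243333
Authorship (.=original, N=cursor N): 1 2 4 1 2 4 . 1 2 4 1 2 4 3 3 3 3
Index 8: author = 2

Answer: cursor 2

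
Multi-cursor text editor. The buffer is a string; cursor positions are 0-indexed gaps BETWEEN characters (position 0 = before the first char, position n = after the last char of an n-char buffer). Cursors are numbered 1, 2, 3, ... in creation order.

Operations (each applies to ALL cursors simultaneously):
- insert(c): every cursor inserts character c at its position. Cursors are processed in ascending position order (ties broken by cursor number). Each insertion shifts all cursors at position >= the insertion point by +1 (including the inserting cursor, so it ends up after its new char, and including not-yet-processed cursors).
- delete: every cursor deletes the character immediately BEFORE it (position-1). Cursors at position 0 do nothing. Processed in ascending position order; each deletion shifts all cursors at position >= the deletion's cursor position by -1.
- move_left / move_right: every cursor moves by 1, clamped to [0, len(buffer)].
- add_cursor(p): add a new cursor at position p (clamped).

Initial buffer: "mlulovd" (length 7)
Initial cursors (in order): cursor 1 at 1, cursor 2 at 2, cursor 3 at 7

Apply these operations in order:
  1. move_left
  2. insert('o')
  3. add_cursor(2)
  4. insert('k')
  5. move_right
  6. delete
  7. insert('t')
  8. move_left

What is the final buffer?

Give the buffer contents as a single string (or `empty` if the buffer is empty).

After op 1 (move_left): buffer="mlulovd" (len 7), cursors c1@0 c2@1 c3@6, authorship .......
After op 2 (insert('o')): buffer="omolulovod" (len 10), cursors c1@1 c2@3 c3@9, authorship 1.2.....3.
After op 3 (add_cursor(2)): buffer="omolulovod" (len 10), cursors c1@1 c4@2 c2@3 c3@9, authorship 1.2.....3.
After op 4 (insert('k')): buffer="okmkoklulovokd" (len 14), cursors c1@2 c4@4 c2@6 c3@13, authorship 11.422.....33.
After op 5 (move_right): buffer="okmkoklulovokd" (len 14), cursors c1@3 c4@5 c2@7 c3@14, authorship 11.422.....33.
After op 6 (delete): buffer="okkkulovok" (len 10), cursors c1@2 c4@3 c2@4 c3@10, authorship 1142....33
After op 7 (insert('t')): buffer="oktktktulovokt" (len 14), cursors c1@3 c4@5 c2@7 c3@14, authorship 1114422....333
After op 8 (move_left): buffer="oktktktulovokt" (len 14), cursors c1@2 c4@4 c2@6 c3@13, authorship 1114422....333

Answer: oktktktulovokt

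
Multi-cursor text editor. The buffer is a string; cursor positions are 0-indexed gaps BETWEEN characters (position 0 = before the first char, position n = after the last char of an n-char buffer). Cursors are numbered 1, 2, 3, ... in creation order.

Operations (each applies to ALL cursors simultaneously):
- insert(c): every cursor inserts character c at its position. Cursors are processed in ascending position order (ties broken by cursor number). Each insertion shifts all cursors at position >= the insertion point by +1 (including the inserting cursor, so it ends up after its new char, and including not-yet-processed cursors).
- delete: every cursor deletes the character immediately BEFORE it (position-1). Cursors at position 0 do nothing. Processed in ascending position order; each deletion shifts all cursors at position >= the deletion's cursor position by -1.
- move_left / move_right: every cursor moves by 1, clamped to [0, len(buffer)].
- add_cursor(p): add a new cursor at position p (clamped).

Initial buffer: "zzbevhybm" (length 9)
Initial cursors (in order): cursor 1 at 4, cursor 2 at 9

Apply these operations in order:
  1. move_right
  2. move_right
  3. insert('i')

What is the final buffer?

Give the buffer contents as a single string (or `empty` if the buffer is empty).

Answer: zzbevhiybmi

Derivation:
After op 1 (move_right): buffer="zzbevhybm" (len 9), cursors c1@5 c2@9, authorship .........
After op 2 (move_right): buffer="zzbevhybm" (len 9), cursors c1@6 c2@9, authorship .........
After op 3 (insert('i')): buffer="zzbevhiybmi" (len 11), cursors c1@7 c2@11, authorship ......1...2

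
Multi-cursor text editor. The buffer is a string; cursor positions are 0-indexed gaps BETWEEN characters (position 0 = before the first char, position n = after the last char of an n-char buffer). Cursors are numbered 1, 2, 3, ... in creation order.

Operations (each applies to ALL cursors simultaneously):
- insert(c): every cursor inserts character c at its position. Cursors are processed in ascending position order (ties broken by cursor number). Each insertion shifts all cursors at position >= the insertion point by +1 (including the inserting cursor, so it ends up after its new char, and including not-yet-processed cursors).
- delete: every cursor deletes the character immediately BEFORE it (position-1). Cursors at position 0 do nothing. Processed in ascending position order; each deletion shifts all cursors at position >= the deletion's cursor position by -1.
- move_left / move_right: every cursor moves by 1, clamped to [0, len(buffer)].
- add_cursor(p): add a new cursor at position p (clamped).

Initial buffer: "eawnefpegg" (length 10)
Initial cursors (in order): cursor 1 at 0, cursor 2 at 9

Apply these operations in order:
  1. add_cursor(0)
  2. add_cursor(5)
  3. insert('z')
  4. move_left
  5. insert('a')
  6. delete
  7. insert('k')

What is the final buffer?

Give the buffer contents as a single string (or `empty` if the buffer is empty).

After op 1 (add_cursor(0)): buffer="eawnefpegg" (len 10), cursors c1@0 c3@0 c2@9, authorship ..........
After op 2 (add_cursor(5)): buffer="eawnefpegg" (len 10), cursors c1@0 c3@0 c4@5 c2@9, authorship ..........
After op 3 (insert('z')): buffer="zzeawnezfpegzg" (len 14), cursors c1@2 c3@2 c4@8 c2@13, authorship 13.....4....2.
After op 4 (move_left): buffer="zzeawnezfpegzg" (len 14), cursors c1@1 c3@1 c4@7 c2@12, authorship 13.....4....2.
After op 5 (insert('a')): buffer="zaazeawneazfpegazg" (len 18), cursors c1@3 c3@3 c4@10 c2@16, authorship 1133.....44....22.
After op 6 (delete): buffer="zzeawnezfpegzg" (len 14), cursors c1@1 c3@1 c4@7 c2@12, authorship 13.....4....2.
After op 7 (insert('k')): buffer="zkkzeawnekzfpegkzg" (len 18), cursors c1@3 c3@3 c4@10 c2@16, authorship 1133.....44....22.

Answer: zkkzeawnekzfpegkzg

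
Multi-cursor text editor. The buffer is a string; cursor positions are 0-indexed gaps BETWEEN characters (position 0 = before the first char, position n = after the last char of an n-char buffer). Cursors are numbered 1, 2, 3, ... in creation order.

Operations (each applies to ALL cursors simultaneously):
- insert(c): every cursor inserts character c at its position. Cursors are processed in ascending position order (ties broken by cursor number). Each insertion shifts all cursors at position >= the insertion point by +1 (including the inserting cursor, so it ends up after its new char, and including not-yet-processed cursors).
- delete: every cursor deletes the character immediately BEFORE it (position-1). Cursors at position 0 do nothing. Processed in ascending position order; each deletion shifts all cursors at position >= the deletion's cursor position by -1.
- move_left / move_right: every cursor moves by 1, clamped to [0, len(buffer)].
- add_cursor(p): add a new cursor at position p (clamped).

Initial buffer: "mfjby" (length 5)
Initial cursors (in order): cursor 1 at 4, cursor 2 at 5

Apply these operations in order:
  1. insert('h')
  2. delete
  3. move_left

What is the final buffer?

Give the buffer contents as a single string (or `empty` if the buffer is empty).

After op 1 (insert('h')): buffer="mfjbhyh" (len 7), cursors c1@5 c2@7, authorship ....1.2
After op 2 (delete): buffer="mfjby" (len 5), cursors c1@4 c2@5, authorship .....
After op 3 (move_left): buffer="mfjby" (len 5), cursors c1@3 c2@4, authorship .....

Answer: mfjby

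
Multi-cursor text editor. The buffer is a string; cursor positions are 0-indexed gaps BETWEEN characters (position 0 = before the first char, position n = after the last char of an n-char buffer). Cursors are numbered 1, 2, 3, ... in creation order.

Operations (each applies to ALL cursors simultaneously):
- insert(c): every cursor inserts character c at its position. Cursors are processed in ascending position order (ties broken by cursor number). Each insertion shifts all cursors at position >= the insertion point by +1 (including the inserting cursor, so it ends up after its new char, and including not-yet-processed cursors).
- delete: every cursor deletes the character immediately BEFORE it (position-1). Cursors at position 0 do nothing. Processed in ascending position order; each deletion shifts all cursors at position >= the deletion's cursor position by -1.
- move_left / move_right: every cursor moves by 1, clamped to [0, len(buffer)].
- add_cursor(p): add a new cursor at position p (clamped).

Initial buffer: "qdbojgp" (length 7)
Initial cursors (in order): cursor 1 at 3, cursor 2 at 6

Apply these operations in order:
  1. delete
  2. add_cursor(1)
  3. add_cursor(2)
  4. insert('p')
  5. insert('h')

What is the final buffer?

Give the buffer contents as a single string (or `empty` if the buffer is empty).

Answer: qphdpphhojphp

Derivation:
After op 1 (delete): buffer="qdojp" (len 5), cursors c1@2 c2@4, authorship .....
After op 2 (add_cursor(1)): buffer="qdojp" (len 5), cursors c3@1 c1@2 c2@4, authorship .....
After op 3 (add_cursor(2)): buffer="qdojp" (len 5), cursors c3@1 c1@2 c4@2 c2@4, authorship .....
After op 4 (insert('p')): buffer="qpdppojpp" (len 9), cursors c3@2 c1@5 c4@5 c2@8, authorship .3.14..2.
After op 5 (insert('h')): buffer="qphdpphhojphp" (len 13), cursors c3@3 c1@8 c4@8 c2@12, authorship .33.1414..22.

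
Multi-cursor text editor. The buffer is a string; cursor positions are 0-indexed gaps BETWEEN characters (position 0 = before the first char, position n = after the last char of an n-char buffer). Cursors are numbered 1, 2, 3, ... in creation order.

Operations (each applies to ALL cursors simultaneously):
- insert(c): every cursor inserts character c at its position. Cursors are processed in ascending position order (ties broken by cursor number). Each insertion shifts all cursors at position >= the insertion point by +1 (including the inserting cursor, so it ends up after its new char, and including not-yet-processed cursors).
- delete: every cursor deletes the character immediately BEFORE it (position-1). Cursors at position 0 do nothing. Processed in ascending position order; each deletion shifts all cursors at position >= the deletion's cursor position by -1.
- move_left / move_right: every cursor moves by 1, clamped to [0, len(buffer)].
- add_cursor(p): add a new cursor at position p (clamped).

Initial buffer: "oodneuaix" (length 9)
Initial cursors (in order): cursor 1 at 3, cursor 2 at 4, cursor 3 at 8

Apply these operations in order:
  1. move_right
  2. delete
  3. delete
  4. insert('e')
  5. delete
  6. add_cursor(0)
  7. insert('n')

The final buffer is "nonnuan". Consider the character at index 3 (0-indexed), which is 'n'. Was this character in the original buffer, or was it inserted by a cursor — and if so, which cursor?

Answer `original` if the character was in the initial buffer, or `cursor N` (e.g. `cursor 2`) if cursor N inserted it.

After op 1 (move_right): buffer="oodneuaix" (len 9), cursors c1@4 c2@5 c3@9, authorship .........
After op 2 (delete): buffer="ooduai" (len 6), cursors c1@3 c2@3 c3@6, authorship ......
After op 3 (delete): buffer="oua" (len 3), cursors c1@1 c2@1 c3@3, authorship ...
After op 4 (insert('e')): buffer="oeeuae" (len 6), cursors c1@3 c2@3 c3@6, authorship .12..3
After op 5 (delete): buffer="oua" (len 3), cursors c1@1 c2@1 c3@3, authorship ...
After op 6 (add_cursor(0)): buffer="oua" (len 3), cursors c4@0 c1@1 c2@1 c3@3, authorship ...
After op 7 (insert('n')): buffer="nonnuan" (len 7), cursors c4@1 c1@4 c2@4 c3@7, authorship 4.12..3
Authorship (.=original, N=cursor N): 4 . 1 2 . . 3
Index 3: author = 2

Answer: cursor 2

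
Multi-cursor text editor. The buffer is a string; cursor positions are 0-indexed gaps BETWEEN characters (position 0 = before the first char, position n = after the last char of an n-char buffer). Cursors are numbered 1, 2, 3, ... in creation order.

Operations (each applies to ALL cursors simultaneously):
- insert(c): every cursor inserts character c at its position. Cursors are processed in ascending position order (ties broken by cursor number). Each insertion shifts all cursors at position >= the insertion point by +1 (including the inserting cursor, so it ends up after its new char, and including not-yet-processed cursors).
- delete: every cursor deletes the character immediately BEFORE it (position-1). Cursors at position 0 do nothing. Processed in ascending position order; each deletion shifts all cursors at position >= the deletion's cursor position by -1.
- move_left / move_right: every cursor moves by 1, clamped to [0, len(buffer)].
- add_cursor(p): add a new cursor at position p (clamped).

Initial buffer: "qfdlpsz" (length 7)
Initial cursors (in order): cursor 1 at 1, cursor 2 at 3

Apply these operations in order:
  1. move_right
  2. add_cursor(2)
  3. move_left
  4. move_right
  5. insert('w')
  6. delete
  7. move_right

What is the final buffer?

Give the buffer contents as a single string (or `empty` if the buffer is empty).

Answer: qfdlpsz

Derivation:
After op 1 (move_right): buffer="qfdlpsz" (len 7), cursors c1@2 c2@4, authorship .......
After op 2 (add_cursor(2)): buffer="qfdlpsz" (len 7), cursors c1@2 c3@2 c2@4, authorship .......
After op 3 (move_left): buffer="qfdlpsz" (len 7), cursors c1@1 c3@1 c2@3, authorship .......
After op 4 (move_right): buffer="qfdlpsz" (len 7), cursors c1@2 c3@2 c2@4, authorship .......
After op 5 (insert('w')): buffer="qfwwdlwpsz" (len 10), cursors c1@4 c3@4 c2@7, authorship ..13..2...
After op 6 (delete): buffer="qfdlpsz" (len 7), cursors c1@2 c3@2 c2@4, authorship .......
After op 7 (move_right): buffer="qfdlpsz" (len 7), cursors c1@3 c3@3 c2@5, authorship .......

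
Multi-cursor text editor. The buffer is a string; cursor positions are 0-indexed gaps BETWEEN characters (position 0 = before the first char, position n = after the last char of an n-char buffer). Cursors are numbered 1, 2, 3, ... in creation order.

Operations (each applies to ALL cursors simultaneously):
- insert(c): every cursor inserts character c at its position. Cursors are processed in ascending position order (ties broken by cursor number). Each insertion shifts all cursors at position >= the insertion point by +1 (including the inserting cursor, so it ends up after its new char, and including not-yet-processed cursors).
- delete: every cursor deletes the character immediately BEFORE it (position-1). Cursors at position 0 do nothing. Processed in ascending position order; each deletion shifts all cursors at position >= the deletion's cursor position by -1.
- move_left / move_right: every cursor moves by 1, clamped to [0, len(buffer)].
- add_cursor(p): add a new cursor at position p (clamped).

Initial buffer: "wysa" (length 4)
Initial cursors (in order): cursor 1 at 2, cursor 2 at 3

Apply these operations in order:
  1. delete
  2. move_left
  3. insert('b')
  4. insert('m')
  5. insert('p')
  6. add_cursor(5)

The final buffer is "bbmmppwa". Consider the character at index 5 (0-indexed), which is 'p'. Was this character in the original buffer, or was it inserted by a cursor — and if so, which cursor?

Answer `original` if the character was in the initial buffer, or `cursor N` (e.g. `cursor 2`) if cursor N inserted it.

Answer: cursor 2

Derivation:
After op 1 (delete): buffer="wa" (len 2), cursors c1@1 c2@1, authorship ..
After op 2 (move_left): buffer="wa" (len 2), cursors c1@0 c2@0, authorship ..
After op 3 (insert('b')): buffer="bbwa" (len 4), cursors c1@2 c2@2, authorship 12..
After op 4 (insert('m')): buffer="bbmmwa" (len 6), cursors c1@4 c2@4, authorship 1212..
After op 5 (insert('p')): buffer="bbmmppwa" (len 8), cursors c1@6 c2@6, authorship 121212..
After op 6 (add_cursor(5)): buffer="bbmmppwa" (len 8), cursors c3@5 c1@6 c2@6, authorship 121212..
Authorship (.=original, N=cursor N): 1 2 1 2 1 2 . .
Index 5: author = 2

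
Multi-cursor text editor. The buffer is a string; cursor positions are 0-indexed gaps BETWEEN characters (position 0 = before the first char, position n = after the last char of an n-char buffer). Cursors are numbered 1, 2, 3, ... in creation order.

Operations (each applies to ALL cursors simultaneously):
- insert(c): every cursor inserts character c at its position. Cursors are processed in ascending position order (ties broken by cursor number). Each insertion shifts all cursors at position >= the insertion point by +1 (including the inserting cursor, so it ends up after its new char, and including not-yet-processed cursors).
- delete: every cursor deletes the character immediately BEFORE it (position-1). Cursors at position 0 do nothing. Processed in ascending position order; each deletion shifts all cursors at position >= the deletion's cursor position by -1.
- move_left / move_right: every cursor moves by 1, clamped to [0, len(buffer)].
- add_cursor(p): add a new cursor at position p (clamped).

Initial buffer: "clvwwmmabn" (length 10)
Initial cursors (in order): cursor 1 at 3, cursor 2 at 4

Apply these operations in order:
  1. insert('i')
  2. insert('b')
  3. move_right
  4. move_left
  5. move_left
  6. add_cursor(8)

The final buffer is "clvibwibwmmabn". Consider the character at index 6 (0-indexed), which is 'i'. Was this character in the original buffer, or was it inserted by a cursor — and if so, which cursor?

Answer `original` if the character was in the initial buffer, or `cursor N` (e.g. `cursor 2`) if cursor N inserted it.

After op 1 (insert('i')): buffer="clviwiwmmabn" (len 12), cursors c1@4 c2@6, authorship ...1.2......
After op 2 (insert('b')): buffer="clvibwibwmmabn" (len 14), cursors c1@5 c2@8, authorship ...11.22......
After op 3 (move_right): buffer="clvibwibwmmabn" (len 14), cursors c1@6 c2@9, authorship ...11.22......
After op 4 (move_left): buffer="clvibwibwmmabn" (len 14), cursors c1@5 c2@8, authorship ...11.22......
After op 5 (move_left): buffer="clvibwibwmmabn" (len 14), cursors c1@4 c2@7, authorship ...11.22......
After op 6 (add_cursor(8)): buffer="clvibwibwmmabn" (len 14), cursors c1@4 c2@7 c3@8, authorship ...11.22......
Authorship (.=original, N=cursor N): . . . 1 1 . 2 2 . . . . . .
Index 6: author = 2

Answer: cursor 2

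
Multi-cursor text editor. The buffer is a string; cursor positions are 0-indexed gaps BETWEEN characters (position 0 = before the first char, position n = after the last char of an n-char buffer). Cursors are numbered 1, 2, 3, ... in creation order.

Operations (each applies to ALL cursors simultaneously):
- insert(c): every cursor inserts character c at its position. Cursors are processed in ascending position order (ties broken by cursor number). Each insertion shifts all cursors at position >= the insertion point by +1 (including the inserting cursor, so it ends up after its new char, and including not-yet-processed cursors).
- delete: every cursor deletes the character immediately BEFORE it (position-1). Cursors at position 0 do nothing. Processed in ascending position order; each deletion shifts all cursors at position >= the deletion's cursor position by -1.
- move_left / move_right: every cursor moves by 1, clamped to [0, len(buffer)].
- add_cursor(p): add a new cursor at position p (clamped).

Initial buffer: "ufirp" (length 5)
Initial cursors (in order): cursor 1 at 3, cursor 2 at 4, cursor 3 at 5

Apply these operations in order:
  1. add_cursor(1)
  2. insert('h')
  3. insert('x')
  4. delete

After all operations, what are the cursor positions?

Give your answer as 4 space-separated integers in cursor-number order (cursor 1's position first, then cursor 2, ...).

Answer: 5 7 9 2

Derivation:
After op 1 (add_cursor(1)): buffer="ufirp" (len 5), cursors c4@1 c1@3 c2@4 c3@5, authorship .....
After op 2 (insert('h')): buffer="uhfihrhph" (len 9), cursors c4@2 c1@5 c2@7 c3@9, authorship .4..1.2.3
After op 3 (insert('x')): buffer="uhxfihxrhxphx" (len 13), cursors c4@3 c1@7 c2@10 c3@13, authorship .44..11.22.33
After op 4 (delete): buffer="uhfihrhph" (len 9), cursors c4@2 c1@5 c2@7 c3@9, authorship .4..1.2.3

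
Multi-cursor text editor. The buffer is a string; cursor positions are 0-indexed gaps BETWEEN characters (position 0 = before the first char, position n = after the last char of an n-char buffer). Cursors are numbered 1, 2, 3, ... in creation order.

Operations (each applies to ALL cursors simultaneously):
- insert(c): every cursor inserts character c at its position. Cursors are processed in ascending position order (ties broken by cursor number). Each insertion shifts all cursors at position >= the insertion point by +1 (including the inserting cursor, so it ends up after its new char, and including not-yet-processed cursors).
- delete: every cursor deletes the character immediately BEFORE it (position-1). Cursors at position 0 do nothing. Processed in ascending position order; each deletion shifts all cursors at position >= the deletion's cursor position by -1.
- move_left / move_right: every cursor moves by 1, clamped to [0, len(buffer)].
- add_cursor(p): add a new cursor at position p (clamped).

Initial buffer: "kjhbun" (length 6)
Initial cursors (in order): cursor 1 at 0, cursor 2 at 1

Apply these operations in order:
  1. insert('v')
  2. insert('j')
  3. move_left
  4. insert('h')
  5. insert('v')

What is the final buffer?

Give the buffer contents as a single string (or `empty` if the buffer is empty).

After op 1 (insert('v')): buffer="vkvjhbun" (len 8), cursors c1@1 c2@3, authorship 1.2.....
After op 2 (insert('j')): buffer="vjkvjjhbun" (len 10), cursors c1@2 c2@5, authorship 11.22.....
After op 3 (move_left): buffer="vjkvjjhbun" (len 10), cursors c1@1 c2@4, authorship 11.22.....
After op 4 (insert('h')): buffer="vhjkvhjjhbun" (len 12), cursors c1@2 c2@6, authorship 111.222.....
After op 5 (insert('v')): buffer="vhvjkvhvjjhbun" (len 14), cursors c1@3 c2@8, authorship 1111.2222.....

Answer: vhvjkvhvjjhbun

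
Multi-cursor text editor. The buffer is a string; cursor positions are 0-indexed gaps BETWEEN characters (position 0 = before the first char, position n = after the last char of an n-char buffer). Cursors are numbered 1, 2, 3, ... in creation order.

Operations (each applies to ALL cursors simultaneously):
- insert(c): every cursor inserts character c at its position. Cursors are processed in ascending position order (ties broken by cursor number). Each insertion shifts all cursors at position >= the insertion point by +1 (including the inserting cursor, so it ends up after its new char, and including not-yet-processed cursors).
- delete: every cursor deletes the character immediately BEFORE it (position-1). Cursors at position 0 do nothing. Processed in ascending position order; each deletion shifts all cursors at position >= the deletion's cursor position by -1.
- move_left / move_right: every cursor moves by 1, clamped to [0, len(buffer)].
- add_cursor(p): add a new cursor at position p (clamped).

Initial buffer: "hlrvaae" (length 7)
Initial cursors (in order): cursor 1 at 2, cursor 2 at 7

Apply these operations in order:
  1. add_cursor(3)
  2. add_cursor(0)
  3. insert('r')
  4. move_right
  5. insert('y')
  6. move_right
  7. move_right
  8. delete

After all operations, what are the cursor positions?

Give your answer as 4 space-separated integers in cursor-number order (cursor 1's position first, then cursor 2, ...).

After op 1 (add_cursor(3)): buffer="hlrvaae" (len 7), cursors c1@2 c3@3 c2@7, authorship .......
After op 2 (add_cursor(0)): buffer="hlrvaae" (len 7), cursors c4@0 c1@2 c3@3 c2@7, authorship .......
After op 3 (insert('r')): buffer="rhlrrrvaaer" (len 11), cursors c4@1 c1@4 c3@6 c2@11, authorship 4..1.3....2
After op 4 (move_right): buffer="rhlrrrvaaer" (len 11), cursors c4@2 c1@5 c3@7 c2@11, authorship 4..1.3....2
After op 5 (insert('y')): buffer="rhylrryrvyaaery" (len 15), cursors c4@3 c1@7 c3@10 c2@15, authorship 4.4.1.13.3...22
After op 6 (move_right): buffer="rhylrryrvyaaery" (len 15), cursors c4@4 c1@8 c3@11 c2@15, authorship 4.4.1.13.3...22
After op 7 (move_right): buffer="rhylrryrvyaaery" (len 15), cursors c4@5 c1@9 c3@12 c2@15, authorship 4.4.1.13.3...22
After op 8 (delete): buffer="rhylryryaer" (len 11), cursors c4@4 c1@7 c3@9 c2@11, authorship 4.4..133..2

Answer: 7 11 9 4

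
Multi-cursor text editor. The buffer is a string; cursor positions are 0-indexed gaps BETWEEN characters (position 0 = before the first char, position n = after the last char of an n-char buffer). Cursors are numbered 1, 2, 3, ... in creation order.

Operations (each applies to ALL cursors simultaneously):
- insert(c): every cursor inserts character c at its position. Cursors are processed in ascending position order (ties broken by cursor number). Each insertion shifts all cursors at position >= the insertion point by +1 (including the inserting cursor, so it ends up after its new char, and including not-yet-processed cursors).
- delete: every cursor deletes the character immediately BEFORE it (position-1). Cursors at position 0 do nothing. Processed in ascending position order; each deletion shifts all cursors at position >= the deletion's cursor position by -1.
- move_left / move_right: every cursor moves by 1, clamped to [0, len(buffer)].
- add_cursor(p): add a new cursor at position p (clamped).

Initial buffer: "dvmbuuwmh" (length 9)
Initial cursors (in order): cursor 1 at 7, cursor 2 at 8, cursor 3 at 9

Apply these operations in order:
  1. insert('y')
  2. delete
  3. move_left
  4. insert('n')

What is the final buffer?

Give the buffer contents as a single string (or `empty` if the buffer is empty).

After op 1 (insert('y')): buffer="dvmbuuwymyhy" (len 12), cursors c1@8 c2@10 c3@12, authorship .......1.2.3
After op 2 (delete): buffer="dvmbuuwmh" (len 9), cursors c1@7 c2@8 c3@9, authorship .........
After op 3 (move_left): buffer="dvmbuuwmh" (len 9), cursors c1@6 c2@7 c3@8, authorship .........
After op 4 (insert('n')): buffer="dvmbuunwnmnh" (len 12), cursors c1@7 c2@9 c3@11, authorship ......1.2.3.

Answer: dvmbuunwnmnh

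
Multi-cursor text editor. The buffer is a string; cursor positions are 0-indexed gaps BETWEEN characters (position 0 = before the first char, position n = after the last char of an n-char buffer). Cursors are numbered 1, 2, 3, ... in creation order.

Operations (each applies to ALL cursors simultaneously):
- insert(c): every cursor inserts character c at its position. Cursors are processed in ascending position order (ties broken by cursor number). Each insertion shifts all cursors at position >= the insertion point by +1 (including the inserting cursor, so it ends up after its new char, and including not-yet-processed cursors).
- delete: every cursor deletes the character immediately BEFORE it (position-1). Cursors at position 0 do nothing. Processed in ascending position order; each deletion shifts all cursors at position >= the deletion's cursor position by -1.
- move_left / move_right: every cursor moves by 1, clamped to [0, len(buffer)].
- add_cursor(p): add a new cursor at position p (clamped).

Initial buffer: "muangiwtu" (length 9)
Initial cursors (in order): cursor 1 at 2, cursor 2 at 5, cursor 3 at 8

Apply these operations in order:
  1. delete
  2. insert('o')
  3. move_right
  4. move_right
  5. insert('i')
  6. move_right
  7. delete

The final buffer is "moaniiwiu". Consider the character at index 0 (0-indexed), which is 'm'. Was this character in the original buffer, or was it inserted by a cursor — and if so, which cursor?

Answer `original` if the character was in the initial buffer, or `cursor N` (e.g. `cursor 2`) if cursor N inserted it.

After op 1 (delete): buffer="maniwu" (len 6), cursors c1@1 c2@3 c3@5, authorship ......
After op 2 (insert('o')): buffer="moanoiwou" (len 9), cursors c1@2 c2@5 c3@8, authorship .1..2..3.
After op 3 (move_right): buffer="moanoiwou" (len 9), cursors c1@3 c2@6 c3@9, authorship .1..2..3.
After op 4 (move_right): buffer="moanoiwou" (len 9), cursors c1@4 c2@7 c3@9, authorship .1..2..3.
After op 5 (insert('i')): buffer="moanioiwioui" (len 12), cursors c1@5 c2@9 c3@12, authorship .1..12..23.3
After op 6 (move_right): buffer="moanioiwioui" (len 12), cursors c1@6 c2@10 c3@12, authorship .1..12..23.3
After op 7 (delete): buffer="moaniiwiu" (len 9), cursors c1@5 c2@8 c3@9, authorship .1..1..2.
Authorship (.=original, N=cursor N): . 1 . . 1 . . 2 .
Index 0: author = original

Answer: original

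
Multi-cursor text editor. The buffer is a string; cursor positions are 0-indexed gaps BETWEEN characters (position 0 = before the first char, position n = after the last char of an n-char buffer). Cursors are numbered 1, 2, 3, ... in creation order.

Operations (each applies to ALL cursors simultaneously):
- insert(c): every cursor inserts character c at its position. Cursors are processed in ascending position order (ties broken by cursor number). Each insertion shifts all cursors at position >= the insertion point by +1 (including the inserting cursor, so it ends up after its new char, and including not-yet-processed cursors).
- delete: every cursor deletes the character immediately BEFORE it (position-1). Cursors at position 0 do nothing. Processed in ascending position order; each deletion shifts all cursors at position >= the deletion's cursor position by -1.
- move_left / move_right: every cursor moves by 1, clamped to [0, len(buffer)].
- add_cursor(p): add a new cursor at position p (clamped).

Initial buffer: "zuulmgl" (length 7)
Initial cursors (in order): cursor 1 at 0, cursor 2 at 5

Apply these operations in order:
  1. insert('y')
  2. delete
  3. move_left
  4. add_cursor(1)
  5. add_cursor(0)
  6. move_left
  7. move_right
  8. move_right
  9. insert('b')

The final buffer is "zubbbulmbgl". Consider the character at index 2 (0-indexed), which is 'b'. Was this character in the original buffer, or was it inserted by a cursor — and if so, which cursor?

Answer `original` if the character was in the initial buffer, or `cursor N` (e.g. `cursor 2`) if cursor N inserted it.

After op 1 (insert('y')): buffer="yzuulmygl" (len 9), cursors c1@1 c2@7, authorship 1.....2..
After op 2 (delete): buffer="zuulmgl" (len 7), cursors c1@0 c2@5, authorship .......
After op 3 (move_left): buffer="zuulmgl" (len 7), cursors c1@0 c2@4, authorship .......
After op 4 (add_cursor(1)): buffer="zuulmgl" (len 7), cursors c1@0 c3@1 c2@4, authorship .......
After op 5 (add_cursor(0)): buffer="zuulmgl" (len 7), cursors c1@0 c4@0 c3@1 c2@4, authorship .......
After op 6 (move_left): buffer="zuulmgl" (len 7), cursors c1@0 c3@0 c4@0 c2@3, authorship .......
After op 7 (move_right): buffer="zuulmgl" (len 7), cursors c1@1 c3@1 c4@1 c2@4, authorship .......
After op 8 (move_right): buffer="zuulmgl" (len 7), cursors c1@2 c3@2 c4@2 c2@5, authorship .......
After op 9 (insert('b')): buffer="zubbbulmbgl" (len 11), cursors c1@5 c3@5 c4@5 c2@9, authorship ..134...2..
Authorship (.=original, N=cursor N): . . 1 3 4 . . . 2 . .
Index 2: author = 1

Answer: cursor 1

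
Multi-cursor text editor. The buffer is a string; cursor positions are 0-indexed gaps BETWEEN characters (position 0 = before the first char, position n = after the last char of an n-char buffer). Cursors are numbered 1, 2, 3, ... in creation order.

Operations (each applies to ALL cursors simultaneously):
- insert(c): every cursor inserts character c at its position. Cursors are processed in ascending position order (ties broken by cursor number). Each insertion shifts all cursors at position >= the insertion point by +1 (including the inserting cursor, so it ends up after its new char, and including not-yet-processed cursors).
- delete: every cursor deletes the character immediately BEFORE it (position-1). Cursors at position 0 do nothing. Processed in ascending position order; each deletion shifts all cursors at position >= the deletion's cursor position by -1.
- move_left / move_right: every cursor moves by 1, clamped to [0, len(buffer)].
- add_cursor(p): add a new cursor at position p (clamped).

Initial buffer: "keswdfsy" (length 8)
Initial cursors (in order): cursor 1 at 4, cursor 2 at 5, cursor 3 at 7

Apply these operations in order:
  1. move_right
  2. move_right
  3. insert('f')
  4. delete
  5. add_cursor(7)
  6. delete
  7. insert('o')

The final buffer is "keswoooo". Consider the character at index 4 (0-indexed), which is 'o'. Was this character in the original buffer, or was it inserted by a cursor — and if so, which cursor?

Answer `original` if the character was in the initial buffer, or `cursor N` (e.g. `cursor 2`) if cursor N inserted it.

After op 1 (move_right): buffer="keswdfsy" (len 8), cursors c1@5 c2@6 c3@8, authorship ........
After op 2 (move_right): buffer="keswdfsy" (len 8), cursors c1@6 c2@7 c3@8, authorship ........
After op 3 (insert('f')): buffer="keswdffsfyf" (len 11), cursors c1@7 c2@9 c3@11, authorship ......1.2.3
After op 4 (delete): buffer="keswdfsy" (len 8), cursors c1@6 c2@7 c3@8, authorship ........
After op 5 (add_cursor(7)): buffer="keswdfsy" (len 8), cursors c1@6 c2@7 c4@7 c3@8, authorship ........
After op 6 (delete): buffer="kesw" (len 4), cursors c1@4 c2@4 c3@4 c4@4, authorship ....
After op 7 (insert('o')): buffer="keswoooo" (len 8), cursors c1@8 c2@8 c3@8 c4@8, authorship ....1234
Authorship (.=original, N=cursor N): . . . . 1 2 3 4
Index 4: author = 1

Answer: cursor 1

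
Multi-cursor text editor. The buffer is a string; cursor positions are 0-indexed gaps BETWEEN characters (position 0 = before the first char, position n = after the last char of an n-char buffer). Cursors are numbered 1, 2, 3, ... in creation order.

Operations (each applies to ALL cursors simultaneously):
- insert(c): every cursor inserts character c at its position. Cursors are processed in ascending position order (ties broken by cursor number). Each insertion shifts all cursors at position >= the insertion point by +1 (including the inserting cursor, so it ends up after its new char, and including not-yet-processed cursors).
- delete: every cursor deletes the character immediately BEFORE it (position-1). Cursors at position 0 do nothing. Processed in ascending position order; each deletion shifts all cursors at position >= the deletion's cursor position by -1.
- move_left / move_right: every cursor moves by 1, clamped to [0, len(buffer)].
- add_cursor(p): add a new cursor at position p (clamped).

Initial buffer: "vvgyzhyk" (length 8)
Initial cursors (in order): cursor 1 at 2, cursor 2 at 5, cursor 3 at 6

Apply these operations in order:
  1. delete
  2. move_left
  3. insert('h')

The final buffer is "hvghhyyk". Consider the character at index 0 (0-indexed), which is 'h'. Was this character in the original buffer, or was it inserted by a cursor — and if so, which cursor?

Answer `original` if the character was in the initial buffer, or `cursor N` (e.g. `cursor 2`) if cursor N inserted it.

After op 1 (delete): buffer="vgyyk" (len 5), cursors c1@1 c2@3 c3@3, authorship .....
After op 2 (move_left): buffer="vgyyk" (len 5), cursors c1@0 c2@2 c3@2, authorship .....
After op 3 (insert('h')): buffer="hvghhyyk" (len 8), cursors c1@1 c2@5 c3@5, authorship 1..23...
Authorship (.=original, N=cursor N): 1 . . 2 3 . . .
Index 0: author = 1

Answer: cursor 1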